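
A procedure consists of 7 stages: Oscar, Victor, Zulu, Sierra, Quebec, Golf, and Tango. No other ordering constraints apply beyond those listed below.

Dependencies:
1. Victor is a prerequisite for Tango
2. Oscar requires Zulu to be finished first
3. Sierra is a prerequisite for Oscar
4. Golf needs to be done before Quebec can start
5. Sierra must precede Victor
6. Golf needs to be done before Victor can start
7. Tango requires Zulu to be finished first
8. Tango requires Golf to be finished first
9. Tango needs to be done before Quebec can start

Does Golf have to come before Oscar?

No

Nothing in the constraints links Golf and Oscar; they are unordered relative to each other.
There exist valid orderings with Oscar before Golf, so Golf is not required to come first.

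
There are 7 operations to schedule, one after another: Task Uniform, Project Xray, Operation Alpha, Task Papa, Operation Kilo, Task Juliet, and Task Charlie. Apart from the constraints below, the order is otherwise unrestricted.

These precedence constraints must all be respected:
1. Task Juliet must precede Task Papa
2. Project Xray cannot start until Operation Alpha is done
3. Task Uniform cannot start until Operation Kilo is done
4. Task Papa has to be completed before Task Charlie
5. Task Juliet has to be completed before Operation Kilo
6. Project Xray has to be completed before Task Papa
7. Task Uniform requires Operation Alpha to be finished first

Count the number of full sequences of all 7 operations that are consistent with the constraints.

The operations with no prerequisites are Operation Alpha, Task Juliet; any of them can be placed first.
Systematically extending each partial ordering one operation at a time and counting, there are 30 complete orderings.

30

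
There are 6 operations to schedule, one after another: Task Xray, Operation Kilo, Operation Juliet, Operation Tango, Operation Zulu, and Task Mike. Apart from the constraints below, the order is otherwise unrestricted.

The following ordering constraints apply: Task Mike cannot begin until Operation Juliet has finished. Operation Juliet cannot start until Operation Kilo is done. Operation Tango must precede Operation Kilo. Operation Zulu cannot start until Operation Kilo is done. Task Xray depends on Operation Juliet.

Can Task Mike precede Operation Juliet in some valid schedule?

Following Operation Juliet → Task Mike, Operation Juliet must precede Task Mike in every valid ordering.
So no valid ordering can have Task Mike before Operation Juliet.

No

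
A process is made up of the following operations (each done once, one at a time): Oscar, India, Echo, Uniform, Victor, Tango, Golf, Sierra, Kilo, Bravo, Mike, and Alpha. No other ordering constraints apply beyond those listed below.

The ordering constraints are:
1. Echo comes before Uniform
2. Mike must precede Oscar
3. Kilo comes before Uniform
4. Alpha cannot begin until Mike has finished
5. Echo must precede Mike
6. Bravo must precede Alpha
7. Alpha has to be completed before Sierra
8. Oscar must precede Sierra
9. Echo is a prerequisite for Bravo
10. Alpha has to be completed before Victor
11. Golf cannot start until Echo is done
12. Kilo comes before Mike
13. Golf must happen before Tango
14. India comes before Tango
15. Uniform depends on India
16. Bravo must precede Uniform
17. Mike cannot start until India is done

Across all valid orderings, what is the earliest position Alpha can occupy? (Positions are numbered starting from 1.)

6

Working backwards through the constraints from Alpha, its full set of required predecessors is India, Echo, Kilo, Bravo, Mike — 5 of them.
So at minimum 5 operations come before Alpha, putting Alpha no earlier than position 6. That position is achievable by scheduling exactly those predecessors first.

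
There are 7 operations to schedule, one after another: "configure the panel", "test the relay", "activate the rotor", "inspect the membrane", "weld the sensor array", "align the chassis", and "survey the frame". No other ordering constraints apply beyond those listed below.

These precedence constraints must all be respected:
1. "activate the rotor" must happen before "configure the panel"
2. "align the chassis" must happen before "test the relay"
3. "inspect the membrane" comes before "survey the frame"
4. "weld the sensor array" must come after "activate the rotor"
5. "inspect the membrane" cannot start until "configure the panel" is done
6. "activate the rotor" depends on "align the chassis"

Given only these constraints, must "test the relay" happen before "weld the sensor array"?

No

Nothing in the constraints links "test the relay" and "weld the sensor array"; they are unordered relative to each other.
So "test the relay" can come before "weld the sensor array" or after — it is not forced.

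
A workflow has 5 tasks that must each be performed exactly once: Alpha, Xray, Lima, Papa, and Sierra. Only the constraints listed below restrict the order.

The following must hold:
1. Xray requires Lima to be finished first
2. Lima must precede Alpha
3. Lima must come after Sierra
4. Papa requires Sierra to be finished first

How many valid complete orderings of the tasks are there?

Only Sierra has no prerequisites, so it must go first.
Systematically extending each partial ordering one task at a time and counting, there are 8 complete orderings.

8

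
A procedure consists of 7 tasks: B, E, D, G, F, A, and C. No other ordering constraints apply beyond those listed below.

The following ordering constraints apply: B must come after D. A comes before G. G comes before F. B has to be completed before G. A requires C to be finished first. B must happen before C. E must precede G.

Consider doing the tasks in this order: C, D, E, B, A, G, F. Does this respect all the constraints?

In the proposed order, C appears before B.
That contradicts the constraint that B must precede C.

No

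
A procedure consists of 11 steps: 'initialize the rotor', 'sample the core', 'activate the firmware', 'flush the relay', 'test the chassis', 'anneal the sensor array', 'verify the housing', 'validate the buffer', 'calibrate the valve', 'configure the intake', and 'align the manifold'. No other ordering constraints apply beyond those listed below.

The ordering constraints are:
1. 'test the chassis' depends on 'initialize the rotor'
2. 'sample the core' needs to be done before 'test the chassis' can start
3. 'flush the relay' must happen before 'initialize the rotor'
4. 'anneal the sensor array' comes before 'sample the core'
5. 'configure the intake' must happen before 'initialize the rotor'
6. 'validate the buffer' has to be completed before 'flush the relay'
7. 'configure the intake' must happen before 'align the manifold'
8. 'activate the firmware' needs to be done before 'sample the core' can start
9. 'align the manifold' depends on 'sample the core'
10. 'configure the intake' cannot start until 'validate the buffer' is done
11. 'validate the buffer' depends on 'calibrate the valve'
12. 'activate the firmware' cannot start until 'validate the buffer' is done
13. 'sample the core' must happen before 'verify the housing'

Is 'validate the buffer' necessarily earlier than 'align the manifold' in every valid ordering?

Following the dependencies: 'validate the buffer' → 'configure the intake' → 'align the manifold'.
That forces 'validate the buffer' before 'align the manifold' in every valid schedule.

Yes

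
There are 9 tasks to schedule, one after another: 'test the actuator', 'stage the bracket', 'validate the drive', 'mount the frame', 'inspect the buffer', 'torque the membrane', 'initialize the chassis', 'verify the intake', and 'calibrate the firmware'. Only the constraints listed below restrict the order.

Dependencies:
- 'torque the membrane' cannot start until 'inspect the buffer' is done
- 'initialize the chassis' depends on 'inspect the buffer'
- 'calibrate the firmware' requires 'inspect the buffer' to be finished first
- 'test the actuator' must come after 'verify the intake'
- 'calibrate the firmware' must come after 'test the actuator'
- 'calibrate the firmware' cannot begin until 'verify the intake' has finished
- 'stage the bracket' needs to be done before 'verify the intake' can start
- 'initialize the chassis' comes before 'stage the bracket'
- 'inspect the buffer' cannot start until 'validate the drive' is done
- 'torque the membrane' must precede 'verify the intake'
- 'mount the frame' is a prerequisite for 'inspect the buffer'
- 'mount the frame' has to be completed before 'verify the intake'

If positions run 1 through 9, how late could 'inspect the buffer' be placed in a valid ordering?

Every task that must follow 'inspect the buffer' has to come after it. Tracing all chains starting from 'inspect the buffer', those tasks are: 'test the actuator', 'stage the bracket', 'torque the membrane', 'initialize the chassis', 'verify the intake', 'calibrate the firmware' — 6 in total.
With 6 mandatory successors out of 9 tasks total, the latest slot for 'inspect the buffer' is 9−6 = 3, and it's reachable by doing all non-successors before 'inspect the buffer'.

3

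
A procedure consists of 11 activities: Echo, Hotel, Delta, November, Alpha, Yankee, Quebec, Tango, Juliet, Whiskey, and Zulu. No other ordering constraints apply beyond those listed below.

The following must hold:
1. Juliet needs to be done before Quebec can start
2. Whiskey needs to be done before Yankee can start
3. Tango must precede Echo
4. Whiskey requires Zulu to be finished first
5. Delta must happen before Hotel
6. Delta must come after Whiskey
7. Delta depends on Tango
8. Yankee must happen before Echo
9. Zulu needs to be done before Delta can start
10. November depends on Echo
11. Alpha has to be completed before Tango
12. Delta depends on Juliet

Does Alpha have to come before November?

Tracing the constraints gives a chain: Alpha → Tango → Echo → November.
Hence Alpha necessarily comes before November.

Yes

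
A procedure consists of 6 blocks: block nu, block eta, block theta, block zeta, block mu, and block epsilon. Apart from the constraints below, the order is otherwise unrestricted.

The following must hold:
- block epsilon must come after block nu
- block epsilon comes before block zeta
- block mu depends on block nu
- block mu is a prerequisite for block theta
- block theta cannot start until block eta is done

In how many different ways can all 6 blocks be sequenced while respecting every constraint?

26

The blocks with no prerequisites are block nu, block eta; any of them can be placed first.
Counting all ways to extend the partial order to a total order gives 26.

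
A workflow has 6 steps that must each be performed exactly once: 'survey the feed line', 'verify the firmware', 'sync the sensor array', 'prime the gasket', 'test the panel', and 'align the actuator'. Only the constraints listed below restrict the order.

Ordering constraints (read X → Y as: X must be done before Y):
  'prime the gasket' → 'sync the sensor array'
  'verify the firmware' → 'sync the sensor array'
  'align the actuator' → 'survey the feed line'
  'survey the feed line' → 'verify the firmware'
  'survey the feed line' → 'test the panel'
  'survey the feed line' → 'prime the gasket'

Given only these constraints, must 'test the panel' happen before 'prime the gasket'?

'test the panel' and 'prime the gasket' are not related by any chain of constraints.
There exist valid orderings with 'prime the gasket' before 'test the panel', so 'test the panel' is not required to come first.

No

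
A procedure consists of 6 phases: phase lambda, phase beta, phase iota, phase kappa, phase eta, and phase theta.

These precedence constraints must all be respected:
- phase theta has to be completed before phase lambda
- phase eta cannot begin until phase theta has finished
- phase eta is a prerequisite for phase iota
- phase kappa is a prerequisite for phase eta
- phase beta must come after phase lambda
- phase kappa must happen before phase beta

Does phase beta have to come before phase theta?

No

There is a chain phase theta → phase lambda → phase beta, which puts phase theta before phase beta.
So phase beta does not have to come before phase theta — it cannot.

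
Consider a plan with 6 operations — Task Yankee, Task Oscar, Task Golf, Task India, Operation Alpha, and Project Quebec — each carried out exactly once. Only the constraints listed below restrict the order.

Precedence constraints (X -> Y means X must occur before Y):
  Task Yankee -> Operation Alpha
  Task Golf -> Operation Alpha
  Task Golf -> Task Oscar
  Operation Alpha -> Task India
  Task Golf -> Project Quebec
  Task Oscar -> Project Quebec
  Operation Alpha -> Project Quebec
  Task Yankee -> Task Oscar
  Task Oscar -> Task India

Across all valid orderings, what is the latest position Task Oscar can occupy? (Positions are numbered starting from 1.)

The operations that are forced after Task Oscar, directly or by a chain of constraints, are Task India, Project Quebec. That's 2 operations.
So at least 2 operations follow Task Oscar, putting Task Oscar no later than position 4. That position is achievable by scheduling everything else first.

4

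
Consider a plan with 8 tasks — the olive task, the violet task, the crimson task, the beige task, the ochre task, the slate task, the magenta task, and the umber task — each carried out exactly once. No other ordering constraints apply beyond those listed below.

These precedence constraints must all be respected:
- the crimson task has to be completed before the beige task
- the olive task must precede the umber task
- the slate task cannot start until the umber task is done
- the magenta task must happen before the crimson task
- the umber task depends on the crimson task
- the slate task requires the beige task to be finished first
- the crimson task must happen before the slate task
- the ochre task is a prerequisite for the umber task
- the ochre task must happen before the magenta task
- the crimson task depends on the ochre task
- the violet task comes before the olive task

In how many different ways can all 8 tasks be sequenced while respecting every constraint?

The tasks with no prerequisites are the violet task, the ochre task; any of them can be placed first.
Enumerating by repeatedly choosing an available task (one whose prerequisites are all placed) gives 25 distinct complete orderings.

25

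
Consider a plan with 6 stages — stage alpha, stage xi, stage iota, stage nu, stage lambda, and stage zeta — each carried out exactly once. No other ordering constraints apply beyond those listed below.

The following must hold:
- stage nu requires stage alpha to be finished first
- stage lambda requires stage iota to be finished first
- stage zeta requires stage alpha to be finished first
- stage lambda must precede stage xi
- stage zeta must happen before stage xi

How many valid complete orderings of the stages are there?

2 stages have no prerequisites (stage alpha, stage iota), so any of them could come first.
Enumerating by repeatedly choosing an available stage (one whose prerequisites are all placed) gives 26 distinct complete orderings.

26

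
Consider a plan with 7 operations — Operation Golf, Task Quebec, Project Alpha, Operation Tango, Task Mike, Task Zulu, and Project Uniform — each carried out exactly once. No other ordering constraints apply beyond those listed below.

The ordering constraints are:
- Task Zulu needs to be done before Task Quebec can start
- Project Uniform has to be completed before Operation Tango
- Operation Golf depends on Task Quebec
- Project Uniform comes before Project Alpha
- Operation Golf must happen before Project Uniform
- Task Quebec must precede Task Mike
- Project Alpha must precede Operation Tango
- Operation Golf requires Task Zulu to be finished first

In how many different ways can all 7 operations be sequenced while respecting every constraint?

Task Zulu is the only operation with nothing required before it, so every ordering starts there.
Counting all ways to extend the partial order to a total order gives 5.

5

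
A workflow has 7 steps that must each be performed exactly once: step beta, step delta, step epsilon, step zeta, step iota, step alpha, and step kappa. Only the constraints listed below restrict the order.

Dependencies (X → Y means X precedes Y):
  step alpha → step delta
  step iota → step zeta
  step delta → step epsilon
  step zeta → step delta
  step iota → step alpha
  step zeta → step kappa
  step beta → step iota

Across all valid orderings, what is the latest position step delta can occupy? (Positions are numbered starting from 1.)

The only step forced after step delta (directly or by a chain) is step epsilon.
With 1 mandatory successor out of 7 steps total, the latest slot for step delta is 7−1 = 6, and it's reachable by doing all non-successors before step delta.

6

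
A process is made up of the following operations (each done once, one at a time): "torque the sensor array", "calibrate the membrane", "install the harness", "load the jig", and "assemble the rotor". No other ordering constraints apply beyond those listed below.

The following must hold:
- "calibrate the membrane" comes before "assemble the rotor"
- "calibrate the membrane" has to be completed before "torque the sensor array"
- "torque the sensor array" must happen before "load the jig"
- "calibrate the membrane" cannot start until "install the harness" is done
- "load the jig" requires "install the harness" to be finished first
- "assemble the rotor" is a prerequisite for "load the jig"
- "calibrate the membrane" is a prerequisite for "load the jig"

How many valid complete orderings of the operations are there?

2

"install the harness" is the only operation with nothing required before it, so every ordering starts there.
Systematically extending each partial ordering one operation at a time and counting, there are 2 complete orderings.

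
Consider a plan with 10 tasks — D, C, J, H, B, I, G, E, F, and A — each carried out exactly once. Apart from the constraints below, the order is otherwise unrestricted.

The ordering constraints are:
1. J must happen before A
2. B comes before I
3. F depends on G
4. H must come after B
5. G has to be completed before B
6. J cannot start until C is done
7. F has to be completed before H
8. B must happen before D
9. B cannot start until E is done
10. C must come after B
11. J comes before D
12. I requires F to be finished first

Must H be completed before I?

No

H and I are not related by any chain of constraints.
There exist valid orderings with I before H, so H is not required to come first.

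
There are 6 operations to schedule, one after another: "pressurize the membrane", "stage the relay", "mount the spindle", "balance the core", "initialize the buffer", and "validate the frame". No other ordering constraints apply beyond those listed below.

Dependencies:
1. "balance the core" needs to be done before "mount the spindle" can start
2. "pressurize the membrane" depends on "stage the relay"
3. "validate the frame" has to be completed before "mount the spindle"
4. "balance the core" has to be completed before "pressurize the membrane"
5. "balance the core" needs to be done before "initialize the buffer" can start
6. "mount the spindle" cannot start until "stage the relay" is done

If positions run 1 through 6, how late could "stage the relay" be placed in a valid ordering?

4

Following every chain forward from "stage the relay", the operations that must come later are "pressurize the membrane", "mount the spindle" — 2 of them.
With 2 mandatory successors out of 6 operations total, the latest slot for "stage the relay" is 6−2 = 4, and it's reachable by doing all non-successors before "stage the relay".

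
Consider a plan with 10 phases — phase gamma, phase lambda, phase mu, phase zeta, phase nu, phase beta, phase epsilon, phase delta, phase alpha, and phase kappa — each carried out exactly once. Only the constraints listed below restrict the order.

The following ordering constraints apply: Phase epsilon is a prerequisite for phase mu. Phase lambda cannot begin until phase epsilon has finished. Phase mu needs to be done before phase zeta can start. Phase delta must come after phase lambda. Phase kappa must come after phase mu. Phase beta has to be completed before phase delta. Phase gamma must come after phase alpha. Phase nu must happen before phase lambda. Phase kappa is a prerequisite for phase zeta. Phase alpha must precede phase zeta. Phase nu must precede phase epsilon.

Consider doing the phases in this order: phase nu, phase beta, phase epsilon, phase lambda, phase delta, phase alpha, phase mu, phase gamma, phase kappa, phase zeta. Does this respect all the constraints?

Going through the constraints one by one, each required predecessor appears earlier in the sequence than its dependent — e.g. phase alpha (position 6) is before phase zeta (position 10), as required.

Yes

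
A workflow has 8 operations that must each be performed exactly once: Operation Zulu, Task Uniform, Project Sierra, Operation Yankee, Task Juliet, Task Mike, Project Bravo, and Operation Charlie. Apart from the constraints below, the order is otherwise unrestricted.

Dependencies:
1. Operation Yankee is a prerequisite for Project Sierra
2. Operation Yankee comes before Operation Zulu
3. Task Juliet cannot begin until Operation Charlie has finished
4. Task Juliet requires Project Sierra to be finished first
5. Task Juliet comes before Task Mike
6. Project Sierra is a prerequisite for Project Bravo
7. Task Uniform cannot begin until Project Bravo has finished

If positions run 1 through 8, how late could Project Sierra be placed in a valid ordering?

The operations that are forced after Project Sierra, directly or by a chain of constraints, are Task Uniform, Task Juliet, Task Mike, Project Bravo. That's 4 operations.
So at least 4 operations follow Project Sierra, putting Project Sierra no later than position 4. That position is achievable by scheduling everything else first.

4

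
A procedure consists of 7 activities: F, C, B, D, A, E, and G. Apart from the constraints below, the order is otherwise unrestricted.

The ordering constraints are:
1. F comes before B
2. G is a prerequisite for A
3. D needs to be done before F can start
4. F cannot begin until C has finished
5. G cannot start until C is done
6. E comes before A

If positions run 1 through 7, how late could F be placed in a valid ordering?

Following the constraints forward from F, its only required successor is B.
With 1 mandatory successor out of 7 activities total, the latest slot for F is 7−1 = 6, and it's reachable by doing all non-successors before F.

6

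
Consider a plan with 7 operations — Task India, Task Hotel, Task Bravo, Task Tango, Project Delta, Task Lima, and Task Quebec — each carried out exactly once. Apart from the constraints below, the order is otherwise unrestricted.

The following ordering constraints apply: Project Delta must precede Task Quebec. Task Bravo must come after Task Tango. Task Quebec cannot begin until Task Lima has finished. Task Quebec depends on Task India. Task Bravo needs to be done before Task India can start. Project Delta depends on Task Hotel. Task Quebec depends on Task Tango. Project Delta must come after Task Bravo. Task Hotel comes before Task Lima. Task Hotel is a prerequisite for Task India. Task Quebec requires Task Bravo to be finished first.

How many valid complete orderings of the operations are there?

The operations with no prerequisites are Task Hotel, Task Tango; any of them can be placed first.
Systematically extending each partial ordering one operation at a time and counting, there are 24 complete orderings.

24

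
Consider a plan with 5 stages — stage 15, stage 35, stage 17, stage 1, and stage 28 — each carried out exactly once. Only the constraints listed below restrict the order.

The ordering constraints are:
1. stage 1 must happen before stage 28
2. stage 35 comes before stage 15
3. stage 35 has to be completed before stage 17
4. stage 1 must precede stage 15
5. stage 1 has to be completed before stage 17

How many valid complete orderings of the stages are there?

14

The stages with no prerequisites are stage 35, stage 1; any of them can be placed first.
Systematically extending each partial ordering one stage at a time and counting, there are 14 complete orderings.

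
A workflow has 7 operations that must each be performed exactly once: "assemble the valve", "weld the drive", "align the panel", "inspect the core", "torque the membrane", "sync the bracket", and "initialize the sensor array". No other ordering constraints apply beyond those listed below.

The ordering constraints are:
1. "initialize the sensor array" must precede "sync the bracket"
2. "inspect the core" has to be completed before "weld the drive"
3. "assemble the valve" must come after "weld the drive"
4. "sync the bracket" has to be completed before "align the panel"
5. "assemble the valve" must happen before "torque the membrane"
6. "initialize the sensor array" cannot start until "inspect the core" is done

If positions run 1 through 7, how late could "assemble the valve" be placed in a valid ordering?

6

Following the constraints forward from "assemble the valve", its only required successor is "torque the membrane".
So at least 1 operation follows "assemble the valve", putting "assemble the valve" no later than position 6. That position is achievable by scheduling everything else first.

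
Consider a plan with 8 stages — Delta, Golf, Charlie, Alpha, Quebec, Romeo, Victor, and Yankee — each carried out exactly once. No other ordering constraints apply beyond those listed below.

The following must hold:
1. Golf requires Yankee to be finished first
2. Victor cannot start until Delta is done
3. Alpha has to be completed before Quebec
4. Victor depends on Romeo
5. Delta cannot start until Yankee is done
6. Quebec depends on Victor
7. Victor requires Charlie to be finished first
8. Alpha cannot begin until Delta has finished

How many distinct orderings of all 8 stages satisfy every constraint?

The stages with no prerequisites are Charlie, Romeo, Yankee; any of them can be placed first.
Enumerating by repeatedly choosing an available stage (one whose prerequisites are all placed) gives 206 distinct complete orderings.

206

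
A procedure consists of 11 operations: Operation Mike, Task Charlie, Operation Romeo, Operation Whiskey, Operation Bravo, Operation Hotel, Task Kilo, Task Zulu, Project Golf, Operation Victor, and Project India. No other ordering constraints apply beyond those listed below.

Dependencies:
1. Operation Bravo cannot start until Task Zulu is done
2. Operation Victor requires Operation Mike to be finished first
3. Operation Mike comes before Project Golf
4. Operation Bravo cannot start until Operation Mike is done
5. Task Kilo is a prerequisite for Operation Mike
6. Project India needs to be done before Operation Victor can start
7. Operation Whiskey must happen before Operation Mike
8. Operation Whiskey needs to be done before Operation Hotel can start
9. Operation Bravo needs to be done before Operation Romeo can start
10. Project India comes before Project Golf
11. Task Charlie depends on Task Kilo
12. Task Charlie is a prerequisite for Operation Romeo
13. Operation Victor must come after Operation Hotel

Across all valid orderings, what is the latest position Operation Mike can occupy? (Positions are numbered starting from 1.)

Following every chain forward from Operation Mike, the operations that must come later are Operation Romeo, Operation Bravo, Project Golf, Operation Victor — 4 of them.
So at least 4 operations follow Operation Mike, putting Operation Mike no later than position 7. That position is achievable by scheduling everything else first.

7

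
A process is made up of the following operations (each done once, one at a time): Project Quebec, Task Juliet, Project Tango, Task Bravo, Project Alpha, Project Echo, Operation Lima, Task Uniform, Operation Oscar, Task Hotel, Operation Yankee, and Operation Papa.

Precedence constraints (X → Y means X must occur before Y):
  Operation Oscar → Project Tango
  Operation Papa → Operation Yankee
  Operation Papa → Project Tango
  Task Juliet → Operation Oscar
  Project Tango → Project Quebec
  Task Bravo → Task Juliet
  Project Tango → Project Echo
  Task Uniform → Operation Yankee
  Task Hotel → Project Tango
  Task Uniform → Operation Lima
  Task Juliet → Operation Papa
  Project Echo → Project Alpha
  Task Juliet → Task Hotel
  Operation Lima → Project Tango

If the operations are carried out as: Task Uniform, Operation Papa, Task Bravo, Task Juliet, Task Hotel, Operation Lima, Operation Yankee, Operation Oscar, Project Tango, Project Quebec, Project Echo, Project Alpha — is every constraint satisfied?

In the proposed order, Operation Papa appears before Task Juliet.
But one of the constraints requires Task Juliet before Operation Papa, so this ordering violates it.

No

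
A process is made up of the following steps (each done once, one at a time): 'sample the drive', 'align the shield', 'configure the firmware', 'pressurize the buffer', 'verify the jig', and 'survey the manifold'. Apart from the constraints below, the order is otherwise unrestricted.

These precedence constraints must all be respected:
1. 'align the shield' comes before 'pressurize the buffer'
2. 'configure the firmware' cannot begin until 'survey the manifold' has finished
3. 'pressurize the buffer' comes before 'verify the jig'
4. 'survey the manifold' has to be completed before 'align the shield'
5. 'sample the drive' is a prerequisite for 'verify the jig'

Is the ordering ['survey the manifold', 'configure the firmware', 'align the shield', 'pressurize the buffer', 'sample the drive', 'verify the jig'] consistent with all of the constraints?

Every stated constraint is respected: 'pressurize the buffer' sits at position 4, ahead of 'verify the jig' at position 6, and each of the other listed pairs likewise has the predecessor earlier in the sequence.

Yes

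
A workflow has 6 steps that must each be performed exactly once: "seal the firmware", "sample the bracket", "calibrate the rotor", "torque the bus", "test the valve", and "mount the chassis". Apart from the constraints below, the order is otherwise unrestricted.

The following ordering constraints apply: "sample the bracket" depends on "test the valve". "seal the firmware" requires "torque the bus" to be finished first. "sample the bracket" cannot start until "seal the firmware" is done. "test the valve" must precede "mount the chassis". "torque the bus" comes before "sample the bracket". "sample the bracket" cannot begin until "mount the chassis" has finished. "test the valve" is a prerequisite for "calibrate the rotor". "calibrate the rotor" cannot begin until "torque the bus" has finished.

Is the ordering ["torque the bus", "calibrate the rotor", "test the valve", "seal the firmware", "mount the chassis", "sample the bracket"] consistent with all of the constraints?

Here "test the valve" comes after "calibrate the rotor".
But one of the constraints requires "test the valve" before "calibrate the rotor", so this ordering violates it.

No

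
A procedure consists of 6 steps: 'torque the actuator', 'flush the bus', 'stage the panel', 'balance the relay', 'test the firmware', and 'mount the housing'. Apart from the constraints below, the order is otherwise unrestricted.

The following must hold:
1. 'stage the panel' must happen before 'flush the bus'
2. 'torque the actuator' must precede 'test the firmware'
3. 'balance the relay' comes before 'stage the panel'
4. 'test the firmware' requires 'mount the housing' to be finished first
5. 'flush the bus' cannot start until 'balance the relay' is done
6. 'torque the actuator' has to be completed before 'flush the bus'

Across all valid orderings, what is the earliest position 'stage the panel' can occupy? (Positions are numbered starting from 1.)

2

The only step forced before 'stage the panel' (directly or transitively) is 'balance the relay'.
With 1 mandatory predecessor, the earliest 'stage the panel' can sit is position 1+1 = 2, and placing just that one first achieves it.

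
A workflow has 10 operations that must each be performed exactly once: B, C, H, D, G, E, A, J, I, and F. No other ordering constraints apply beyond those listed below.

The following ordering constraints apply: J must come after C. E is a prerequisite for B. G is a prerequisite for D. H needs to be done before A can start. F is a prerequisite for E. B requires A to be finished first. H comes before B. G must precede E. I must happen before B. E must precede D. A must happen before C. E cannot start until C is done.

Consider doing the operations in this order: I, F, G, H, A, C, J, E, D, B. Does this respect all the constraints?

Yes

Every stated constraint is respected: I sits at position 1, ahead of B at position 10, and each of the other listed pairs likewise has the predecessor earlier in the sequence.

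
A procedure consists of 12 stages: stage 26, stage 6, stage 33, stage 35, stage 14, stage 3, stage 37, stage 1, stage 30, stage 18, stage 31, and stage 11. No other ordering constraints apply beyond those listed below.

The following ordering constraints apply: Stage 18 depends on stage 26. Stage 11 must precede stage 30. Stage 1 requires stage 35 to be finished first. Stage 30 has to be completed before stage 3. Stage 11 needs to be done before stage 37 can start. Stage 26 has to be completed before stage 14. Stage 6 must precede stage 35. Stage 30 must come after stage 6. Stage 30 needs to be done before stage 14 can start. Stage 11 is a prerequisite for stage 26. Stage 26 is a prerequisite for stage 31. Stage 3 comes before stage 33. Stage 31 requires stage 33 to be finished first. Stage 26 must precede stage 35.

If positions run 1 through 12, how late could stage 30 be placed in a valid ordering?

Every stage that must follow stage 30 has to come after it. Tracing all chains starting from stage 30, those stages are: stage 33, stage 14, stage 3, stage 31 — 4 in total.
So at least 4 stages follow stage 30, putting stage 30 no later than position 8. That position is achievable by scheduling everything else first.

8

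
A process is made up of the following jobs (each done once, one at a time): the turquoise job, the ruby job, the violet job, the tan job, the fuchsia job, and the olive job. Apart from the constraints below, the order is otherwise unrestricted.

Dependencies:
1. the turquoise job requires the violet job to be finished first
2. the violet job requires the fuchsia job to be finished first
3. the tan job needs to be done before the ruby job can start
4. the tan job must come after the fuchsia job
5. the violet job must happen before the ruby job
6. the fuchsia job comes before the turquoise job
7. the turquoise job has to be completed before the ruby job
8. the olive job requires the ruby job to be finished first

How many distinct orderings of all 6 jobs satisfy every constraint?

Only the fuchsia job has no prerequisites, so it must go first.
Systematically extending each partial ordering one job at a time and counting, there are 3 complete orderings.

3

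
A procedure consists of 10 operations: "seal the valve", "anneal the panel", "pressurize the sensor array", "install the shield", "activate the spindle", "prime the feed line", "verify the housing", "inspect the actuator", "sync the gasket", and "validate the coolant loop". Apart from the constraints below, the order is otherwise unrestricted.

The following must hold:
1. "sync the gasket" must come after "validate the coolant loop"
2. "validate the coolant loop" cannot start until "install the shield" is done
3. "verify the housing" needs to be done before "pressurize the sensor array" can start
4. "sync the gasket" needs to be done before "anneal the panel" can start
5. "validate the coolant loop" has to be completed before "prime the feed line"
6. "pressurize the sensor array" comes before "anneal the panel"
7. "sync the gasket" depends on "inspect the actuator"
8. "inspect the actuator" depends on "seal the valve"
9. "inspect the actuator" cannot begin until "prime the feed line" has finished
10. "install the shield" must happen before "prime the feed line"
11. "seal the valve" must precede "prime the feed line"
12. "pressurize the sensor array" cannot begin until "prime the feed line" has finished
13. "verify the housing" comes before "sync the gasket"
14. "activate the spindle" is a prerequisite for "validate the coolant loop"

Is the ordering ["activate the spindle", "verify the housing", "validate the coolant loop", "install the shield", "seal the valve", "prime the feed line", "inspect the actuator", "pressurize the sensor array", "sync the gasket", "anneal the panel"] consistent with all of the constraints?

No

In the proposed order, "validate the coolant loop" appears before "install the shield".
Since "install the shield" is required before "validate the coolant loop", the ordering is invalid.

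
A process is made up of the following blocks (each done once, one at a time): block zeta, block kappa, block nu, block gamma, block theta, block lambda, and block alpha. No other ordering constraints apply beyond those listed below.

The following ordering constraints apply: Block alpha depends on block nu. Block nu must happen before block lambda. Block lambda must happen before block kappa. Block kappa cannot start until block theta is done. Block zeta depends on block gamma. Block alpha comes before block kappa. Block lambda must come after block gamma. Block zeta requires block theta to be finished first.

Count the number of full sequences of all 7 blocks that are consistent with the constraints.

86

The blocks with no prerequisites are block nu, block gamma, block theta; any of them can be placed first.
Counting all ways to extend the partial order to a total order gives 86.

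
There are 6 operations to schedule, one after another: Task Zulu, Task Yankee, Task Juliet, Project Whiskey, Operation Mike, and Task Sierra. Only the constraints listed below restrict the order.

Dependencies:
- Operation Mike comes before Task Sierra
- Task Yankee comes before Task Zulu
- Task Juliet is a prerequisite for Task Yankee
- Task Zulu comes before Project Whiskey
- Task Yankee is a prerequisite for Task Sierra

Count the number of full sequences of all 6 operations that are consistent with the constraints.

The operations with no prerequisites are Task Juliet, Operation Mike; any of them can be placed first.
Enumerating by repeatedly choosing an available operation (one whose prerequisites are all placed) gives 12 distinct complete orderings.

12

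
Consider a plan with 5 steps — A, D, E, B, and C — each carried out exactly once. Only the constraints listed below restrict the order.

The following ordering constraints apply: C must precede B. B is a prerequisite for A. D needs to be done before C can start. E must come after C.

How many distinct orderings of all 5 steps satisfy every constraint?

3

Only D has no prerequisites, so it must go first.
Counting all ways to extend the partial order to a total order gives 3.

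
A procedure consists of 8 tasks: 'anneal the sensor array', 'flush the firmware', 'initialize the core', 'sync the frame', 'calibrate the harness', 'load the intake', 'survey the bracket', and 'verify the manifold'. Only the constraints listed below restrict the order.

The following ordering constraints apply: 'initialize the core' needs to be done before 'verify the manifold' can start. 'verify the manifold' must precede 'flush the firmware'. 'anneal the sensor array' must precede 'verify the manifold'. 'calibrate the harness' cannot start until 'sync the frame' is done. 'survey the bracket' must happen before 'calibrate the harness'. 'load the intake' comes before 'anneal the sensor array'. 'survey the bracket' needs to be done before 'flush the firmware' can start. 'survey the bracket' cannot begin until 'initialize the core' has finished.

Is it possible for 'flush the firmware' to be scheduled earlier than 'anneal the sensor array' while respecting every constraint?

No

The constraints give a chain 'anneal the sensor array' → 'verify the manifold' → 'flush the firmware', which forces 'anneal the sensor array' before 'flush the firmware'.
Hence 'flush the firmware' can never be scheduled before 'anneal the sensor array'.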